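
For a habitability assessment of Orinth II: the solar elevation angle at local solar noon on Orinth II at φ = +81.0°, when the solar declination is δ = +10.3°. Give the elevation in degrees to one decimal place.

At local noon the hour angle is zero, so the zenith angle equals |φ − δ| = |+81.0° − (+10.300°)| = 70.700°.
Elevation = 90° − 70.700° = 19.3°.

19.3°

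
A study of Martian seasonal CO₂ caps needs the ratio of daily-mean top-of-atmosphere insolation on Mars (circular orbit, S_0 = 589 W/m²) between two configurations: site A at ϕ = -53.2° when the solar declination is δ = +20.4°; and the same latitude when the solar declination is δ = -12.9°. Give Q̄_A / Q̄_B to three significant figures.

— Configuration A (ϕ=-53.2°):
cos h₀ = −tan(-53.2°) tan(+20.400°) = 0.4971, h₀ = 1.0505 rad.
Bracket: h₀ sin ϕ sin δ + cos ϕ cos δ sin h₀ = 1.0505×-0.80073×0.34857 + 0.59902×0.93728×0.86768 = -0.293206 + 0.487158 = 0.193952.
Q̄ = (S_0/π) × [bracket] = (589/π) × 0.193952 = 36.363 W/m².
— Configuration B (ϕ=-53.2°):
cos h₀ = −tan(-53.2°) tan(-12.900°) = -0.3062, h₀ = 1.8819 rad.
Bracket: h₀ sin ϕ sin δ + cos ϕ cos δ sin h₀ = 1.8819×-0.80073×-0.22325 + 0.59902×0.97476×0.95198 = 0.336414 + 0.555862 = 0.892276.
Q̄ = (S_0/π) × [bracket] = (589/π) × 0.892276 = 167.29 W/m².
Ratio Q̄_A / Q̄_B = 36.363 / 167.29 = 0.2174.

Q̄_A / Q̄_B ≈ 0.217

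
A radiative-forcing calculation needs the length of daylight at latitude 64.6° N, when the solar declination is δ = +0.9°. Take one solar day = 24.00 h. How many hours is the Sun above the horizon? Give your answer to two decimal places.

12.25 h

cos H₀ = −tan φ · tan δ = −tan(+64.6°) × tan(+0.900°) = -0.0331, so H₀ = 1.6039 rad = 91.90°.
Daylight = 2H₀/(2π) × 24.00 h = (1.6039/π) × 24.00 = 12.25 h.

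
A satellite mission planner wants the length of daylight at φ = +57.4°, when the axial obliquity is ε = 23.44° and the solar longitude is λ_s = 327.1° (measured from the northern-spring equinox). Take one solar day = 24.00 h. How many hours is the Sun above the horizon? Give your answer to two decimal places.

9.30 h

Solar declination: sin δ = sin ε · sin λ_s = sin 23.44° × sin 327.1° = -0.21607, so δ = -12.478°.
cos H₀ = −tan φ · tan δ = −tan(+57.4°) × tan(-12.478°) = 0.3460, so H₀ = 1.2175 rad = 69.76°.
Daylight = 2H₀/(2π) × 24.00 h = (1.2175/π) × 24.00 = 9.30 h.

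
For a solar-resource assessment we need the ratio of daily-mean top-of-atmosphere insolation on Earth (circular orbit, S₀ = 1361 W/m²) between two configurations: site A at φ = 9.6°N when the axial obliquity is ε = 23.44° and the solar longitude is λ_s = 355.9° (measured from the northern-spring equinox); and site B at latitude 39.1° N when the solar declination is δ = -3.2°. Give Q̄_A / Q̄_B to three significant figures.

— Configuration A (φ=+9.6°):
Solar declination: sin δ = sin ε · sin λ_s = sin 23.44° × sin 355.9° = -0.02844, so δ = -1.630°.
cos H₀ = −tan(+9.6°) tan(-1.630°) = 0.0048, H₀ = 1.5660 rad.
Bracket: H₀ sin φ sin δ + cos φ cos δ sin H₀ = 1.5660×0.16677×-0.02844 + 0.98600×0.99960×0.99999 = -0.007427 + 0.985596 = 0.978169.
Q̄ = (S₀/π) × [bracket] = (1361/π) × 0.978169 = 423.76 W/m².
— Configuration B (φ=+39.1°):
cos H₀ = −tan(+39.1°) tan(-3.200°) = 0.0454, H₀ = 1.5253 rad.
Bracket: H₀ sin φ sin δ + cos φ cos δ sin H₀ = 1.5253×0.63068×-0.05582 + 0.77605×0.99844×0.99897 = -0.053698 + 0.774041 = 0.720343.
Q̄ = (S₀/π) × [bracket] = (1361/π) × 0.720343 = 312.07 W/m².
Ratio Q̄_A / Q̄_B = 423.76 / 312.07 = 1.358.

Q̄_A / Q̄_B ≈ 1.36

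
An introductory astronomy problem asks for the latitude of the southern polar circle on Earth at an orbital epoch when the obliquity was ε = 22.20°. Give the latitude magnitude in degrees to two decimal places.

The polar circle is the lowest latitude that experiences at least one full rotation of continuous darkness at the northern-summer solstice; it lies at |ϕ| = 90° − ε = 90° − 22.20° = 67.80°.

67.80°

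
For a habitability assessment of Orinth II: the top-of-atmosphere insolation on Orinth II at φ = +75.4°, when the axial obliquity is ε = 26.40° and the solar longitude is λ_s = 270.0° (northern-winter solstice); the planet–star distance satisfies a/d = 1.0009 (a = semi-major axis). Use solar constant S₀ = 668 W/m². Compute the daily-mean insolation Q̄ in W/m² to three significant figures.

Solar declination: sin δ = sin ε · sin λ_s = sin 26.40° × sin 270.0° = -0.44464, so δ = -26.400°.
cos H₀ = −tan(+75.4°) tan(-26.400°) = 1.9057 ≥ 1 ⇒ polar night, H₀ = 0 and Q̄ = 0.
Inverse-square distance factor (a/d)² = 1.0009² = 1.001801.

Q̄ ≈ 0.00 W/m²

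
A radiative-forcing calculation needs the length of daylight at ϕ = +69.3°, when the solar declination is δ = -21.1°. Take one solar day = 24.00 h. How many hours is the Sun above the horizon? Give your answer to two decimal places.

0.00 h

cos h₀ = −tan ϕ · tan δ = 1.0212 ≥ 1, so the Sun never rises (polar night) and h₀ = 0.
Daylight = 2h₀/(2π) × 24.00 h = (0.0000/π) × 24.00 = 0.00 h.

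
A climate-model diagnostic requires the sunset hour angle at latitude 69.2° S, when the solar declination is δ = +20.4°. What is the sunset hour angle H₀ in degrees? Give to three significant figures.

H₀ = 11.8°

cos H₀ = −tan φ · tan δ = −tan(-69.2°) × tan(+20.400°) = 0.9790, so H₀ = 0.2052 rad = 11.76°.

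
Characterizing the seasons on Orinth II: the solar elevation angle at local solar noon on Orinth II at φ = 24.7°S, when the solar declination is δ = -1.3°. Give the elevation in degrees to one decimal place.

At local noon the hour angle is zero, so the zenith angle equals |φ − δ| = |-24.7° − (-1.300°)| = 23.400°.
Elevation = 90° − 23.400° = 66.6°.

66.6°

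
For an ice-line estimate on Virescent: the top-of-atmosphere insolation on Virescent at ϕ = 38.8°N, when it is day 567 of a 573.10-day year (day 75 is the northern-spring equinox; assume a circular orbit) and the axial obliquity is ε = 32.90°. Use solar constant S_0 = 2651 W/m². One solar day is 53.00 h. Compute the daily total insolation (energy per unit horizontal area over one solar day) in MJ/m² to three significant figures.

Solar longitude: L_s = 360° × (567 − 75)/573.10 = 309.056°.
sin δ = sin 32.90° × sin 309.056° = -0.42179, so δ = -24.948°.
cos h₀ = −tan(+38.8°) tan(-24.948°) = 0.3740, h₀ = 1.1874 rad.
Bracket: h₀ sin ϕ sin δ + cos ϕ cos δ sin h₀ = 1.1874×0.62660×-0.42179 + 0.77934×0.90669×0.92742 = -0.313822 + 0.655333 = 0.341511.
Q̄ = (S_0/π) × [bracket] = (2651/π) × 0.341511 = 288.18 W/m².
Daily total = Q̄ × 53.00 h × 3600 s/h = 288.18 × 53.00 × 3600 / 10⁶ = 54.98 MJ/m².

55.0 MJ/m²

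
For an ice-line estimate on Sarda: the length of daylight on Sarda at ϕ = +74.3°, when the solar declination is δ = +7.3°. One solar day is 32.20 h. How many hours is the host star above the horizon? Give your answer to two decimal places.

20.95 h

cos h₀ = −tan ϕ · tan δ = −tan(+74.3°) × tan(+7.300°) = -0.4557, so h₀ = 2.0440 rad = 117.11°.
Daylight = 2h₀/(2π) × 32.20 h = (2.0440/π) × 32.20 = 20.95 h.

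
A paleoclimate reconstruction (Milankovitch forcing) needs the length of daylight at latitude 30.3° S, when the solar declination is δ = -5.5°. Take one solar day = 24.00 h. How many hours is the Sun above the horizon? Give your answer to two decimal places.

cos H₀ = −tan φ · tan δ = −tan(-30.3°) × tan(-5.500°) = -0.0563, so H₀ = 1.6271 rad = 93.23°.
Daylight = 2H₀/(2π) × 24.00 h = (1.6271/π) × 24.00 = 12.43 h.

12.43 h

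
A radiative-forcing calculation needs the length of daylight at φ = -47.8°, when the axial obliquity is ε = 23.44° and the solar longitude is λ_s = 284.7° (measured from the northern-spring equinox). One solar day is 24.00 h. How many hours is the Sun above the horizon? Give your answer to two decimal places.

15.65 h

Solar declination: sin δ = sin ε · sin λ_s = sin 23.44° × sin 284.7° = -0.38477, so δ = -22.629°.
cos H₀ = −tan φ · tan δ = −tan(-47.8°) × tan(-22.629°) = -0.4597, so H₀ = 2.0485 rad = 117.37°.
Daylight = 2H₀/(2π) × 24.00 h = (2.0485/π) × 24.00 = 15.65 h.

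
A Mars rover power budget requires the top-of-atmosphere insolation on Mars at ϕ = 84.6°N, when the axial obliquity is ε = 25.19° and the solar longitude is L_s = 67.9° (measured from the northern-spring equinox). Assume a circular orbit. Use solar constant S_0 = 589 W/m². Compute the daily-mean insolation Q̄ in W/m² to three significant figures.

Q̄ ≈ 231 W/m²

Solar declination: sin δ = sin ε · sin L_s = sin 25.19° × sin 67.9° = 0.39435, so δ = +23.225°.
cos h₀ = −tan(+84.6°) tan(+23.225°) = -4.5397 ≤ −1 ⇒ polar day, h₀ = π.
Bracket: h₀ sin ϕ sin δ + cos ϕ cos δ sin h₀ = 3.1416×0.99556×0.39435 + 0.09411×0.91896×0.00000 = 1.233389 + 0.000000 = 1.233389.
Q̄ = (S_0/π) × [bracket] = (589/π) × 1.233389 = 231.2 W/m².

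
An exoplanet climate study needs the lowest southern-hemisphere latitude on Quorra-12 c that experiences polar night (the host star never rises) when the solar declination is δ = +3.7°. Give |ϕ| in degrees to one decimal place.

Polar night requires cos h₀ = −tan ϕ tan δ ≥ 1, i.e. tan ϕ tan δ ≤ −1.
The boundary is |tan ϕ| · |tan δ| = 1, so |ϕ| = 90° − |δ| = 90° − 3.7° = 86.3° in the southern hemisphere.

|ϕ| = 86.3°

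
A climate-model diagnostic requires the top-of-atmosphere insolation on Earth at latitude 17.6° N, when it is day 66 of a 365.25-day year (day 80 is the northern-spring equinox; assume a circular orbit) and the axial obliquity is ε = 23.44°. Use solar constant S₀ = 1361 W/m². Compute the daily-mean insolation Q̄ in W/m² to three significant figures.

Q̄ ≈ 392 W/m²

Solar longitude: λ_s = 360° × (66 − 80)/365.25 = -13.799°, i.e. -13.799° + 360° = 346.201°.
sin δ = sin 23.44° × sin 346.201° = -0.09488, so δ = -5.444°.
cos H₀ = −tan(+17.6°) tan(-5.444°) = 0.0302, H₀ = 1.5406 rad.
Bracket: H₀ sin φ sin δ + cos φ cos δ sin H₀ = 1.5406×0.30237×-0.09488 + 0.95319×0.99549×0.99954 = -0.044198 + 0.948455 = 0.904257.
Q̄ = (S₀/π) × [bracket] = (1361/π) × 0.904257 = 391.7 W/m².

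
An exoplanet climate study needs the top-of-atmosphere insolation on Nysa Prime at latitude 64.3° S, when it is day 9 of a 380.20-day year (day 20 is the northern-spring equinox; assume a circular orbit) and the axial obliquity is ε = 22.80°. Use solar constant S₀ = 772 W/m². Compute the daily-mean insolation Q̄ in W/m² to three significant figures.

Solar longitude: λ_s = 360° × (9 − 20)/380.20 = -10.416°, i.e. -10.416° + 360° = 349.584°.
sin δ = sin 22.80° × sin 349.584° = -0.07006, so δ = -4.017°.
cos H₀ = −tan(-64.3°) tan(-4.017°) = -0.1459, H₀ = 1.7172 rad.
Bracket: H₀ sin φ sin δ + cos φ cos δ sin H₀ = 1.7172×-0.90108×-0.07006 + 0.43366×0.99754×0.98930 = 0.108406 + 0.427964 = 0.536370.
Q̄ = (S₀/π) × [bracket] = (772/π) × 0.536370 = 131.8 W/m².

Q̄ ≈ 132 W/m²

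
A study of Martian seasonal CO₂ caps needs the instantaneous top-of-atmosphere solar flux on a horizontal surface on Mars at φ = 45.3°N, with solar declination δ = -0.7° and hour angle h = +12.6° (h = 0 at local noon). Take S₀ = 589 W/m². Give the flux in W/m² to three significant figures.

399 W/m²

cos θ_z = sin φ sin δ + cos φ cos δ cos h = -0.008684 + 0.686403 = 0.677719.
Flux = S₀ · cos θ_z = 589 × 0.677719 = 399.2 W/m².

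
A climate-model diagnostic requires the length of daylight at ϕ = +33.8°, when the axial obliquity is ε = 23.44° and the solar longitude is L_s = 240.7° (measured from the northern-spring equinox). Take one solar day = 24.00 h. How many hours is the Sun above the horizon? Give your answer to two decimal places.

10.09 h

Solar declination: sin δ = sin ε · sin L_s = sin 23.44° × sin 240.7° = -0.34690, so δ = -20.298°.
cos h₀ = −tan ϕ · tan δ = −tan(+33.8°) × tan(-20.298°) = 0.2476, so h₀ = 1.3206 rad = 75.66°.
Daylight = 2h₀/(2π) × 24.00 h = (1.3206/π) × 24.00 = 10.09 h.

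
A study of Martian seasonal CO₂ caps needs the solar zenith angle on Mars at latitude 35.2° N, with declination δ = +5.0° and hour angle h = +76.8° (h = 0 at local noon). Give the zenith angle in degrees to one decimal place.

cos θ_z = sin ϕ sin δ + cos ϕ cos δ cos h = 0.050239 + 0.185886 = 0.236125.
θ_z = arccos(0.236125) = 76.3°.

θ_z = 76.3°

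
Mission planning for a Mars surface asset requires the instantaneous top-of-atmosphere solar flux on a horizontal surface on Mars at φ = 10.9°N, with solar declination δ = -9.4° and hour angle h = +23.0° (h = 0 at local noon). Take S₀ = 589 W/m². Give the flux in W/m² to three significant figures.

507 W/m²

cos θ_z = sin φ sin δ + cos φ cos δ cos h = -0.030884 + 0.891760 = 0.860876.
Flux = S₀ · cos θ_z = 589 × 0.860876 = 507.1 W/m².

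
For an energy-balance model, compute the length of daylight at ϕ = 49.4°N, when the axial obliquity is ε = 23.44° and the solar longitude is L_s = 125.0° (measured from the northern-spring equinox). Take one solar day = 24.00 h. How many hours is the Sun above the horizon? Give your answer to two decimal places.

Solar declination: sin δ = sin ε · sin L_s = sin 23.44° × sin 125.0° = 0.32585, so δ = +19.017°.
cos h₀ = −tan ϕ · tan δ = −tan(+49.4°) × tan(+19.017°) = -0.4021, so h₀ = 1.9846 rad = 113.71°.
Daylight = 2h₀/(2π) × 24.00 h = (1.9846/π) × 24.00 = 15.16 h.

15.16 h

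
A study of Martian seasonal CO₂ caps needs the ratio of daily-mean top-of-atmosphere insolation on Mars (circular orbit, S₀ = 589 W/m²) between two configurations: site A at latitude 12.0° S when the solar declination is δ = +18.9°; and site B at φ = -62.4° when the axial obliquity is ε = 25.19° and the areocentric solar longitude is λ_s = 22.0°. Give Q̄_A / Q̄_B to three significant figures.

Q̄_A / Q̄_B ≈ 3.19

— Configuration A (φ=-12.0°):
cos H₀ = −tan(-12.0°) tan(+18.900°) = 0.0728, H₀ = 1.4980 rad.
Bracket: H₀ sin φ sin δ + cos φ cos δ sin H₀ = 1.4980×-0.20791×0.32392 + 0.97815×0.94609×0.99735 = -0.100885 + 0.922966 = 0.822081.
Q̄ = (S₀/π) × [bracket] = (589/π) × 0.822081 = 154.13 W/m².
— Configuration B (φ=-62.4°):
sin δ = sin 25.19° × sin 22.0° = 0.15944, so δ = +9.174°.
cos H₀ = −tan(-62.4°) tan(+9.174°) = 0.3089, H₀ = 1.2567 rad.
Bracket: H₀ sin φ sin δ + cos φ cos δ sin H₀ = 1.2567×-0.88620×0.15944 + 0.46330×0.98721×0.95108 = -0.177566 + 0.435000 = 0.257434.
Q̄ = (S₀/π) × [bracket] = (589/π) × 0.257434 = 48.265 W/m².
Ratio Q̄_A / Q̄_B = 154.13 / 48.265 = 3.193.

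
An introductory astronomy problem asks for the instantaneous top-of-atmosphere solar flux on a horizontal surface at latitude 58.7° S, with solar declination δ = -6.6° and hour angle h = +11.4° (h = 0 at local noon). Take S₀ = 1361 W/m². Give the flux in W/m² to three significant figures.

cos θ_z = sin φ sin δ + cos φ cos δ cos h = 0.098209 + 0.505895 = 0.604104.
Flux = S₀ · cos θ_z = 1361 × 0.604104 = 822.2 W/m².

822 W/m²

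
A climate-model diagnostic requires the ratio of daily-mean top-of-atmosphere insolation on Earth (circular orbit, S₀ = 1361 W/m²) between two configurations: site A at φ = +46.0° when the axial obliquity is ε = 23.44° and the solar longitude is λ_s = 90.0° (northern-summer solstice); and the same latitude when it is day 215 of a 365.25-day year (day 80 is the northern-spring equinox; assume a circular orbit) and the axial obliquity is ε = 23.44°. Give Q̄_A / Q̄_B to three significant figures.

Q̄_A / Q̄_B ≈ 1.12

— Configuration A (φ=+46.0°):
Solar declination: sin δ = sin ε · sin λ_s = sin 23.44° × sin 90.0° = 0.39779, so δ = +23.440°.
cos H₀ = −tan(+46.0°) tan(+23.440°) = -0.4490, H₀ = 2.0364 rad.
Bracket: H₀ sin φ sin δ + cos φ cos δ sin H₀ = 2.0364×0.71934×0.39779 + 0.69466×0.91748×0.89355 = 0.582708 + 0.569492 = 1.152200.
Q̄ = (S₀/π) × [bracket] = (1361/π) × 1.152200 = 499.16 W/m².
— Configuration B (φ=+46.0°):
Solar longitude: λ_s = 360° × (215 − 80)/365.25 = 133.060°.
sin δ = sin 23.44° × sin 133.060° = 0.29064, so δ = +16.896°.
cos H₀ = −tan(+46.0°) tan(+16.896°) = -0.3145, H₀ = 1.8908 rad.
Bracket: H₀ sin φ sin δ + cos φ cos δ sin H₀ = 1.8908×0.71934×0.29064 + 0.69466×0.95683×0.94924 = 0.395308 + 0.630933 = 1.026241.
Q̄ = (S₀/π) × [bracket] = (1361/π) × 1.026241 = 444.59 W/m².
Ratio Q̄_A / Q̄_B = 499.16 / 444.59 = 1.123.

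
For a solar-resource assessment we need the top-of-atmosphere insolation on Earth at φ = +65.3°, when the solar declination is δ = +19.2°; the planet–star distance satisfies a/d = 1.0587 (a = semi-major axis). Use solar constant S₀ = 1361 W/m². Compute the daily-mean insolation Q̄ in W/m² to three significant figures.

Q̄ ≈ 478 W/m²

cos H₀ = −tan(+65.3°) tan(+19.200°) = -0.7571, H₀ = 2.4297 rad.
Bracket: H₀ sin φ sin δ + cos φ cos δ sin H₀ = 2.4297×0.90851×0.32887 + 0.41787×0.94438×0.65327 = 0.725950 + 0.257799 = 0.983749.
Inverse-square distance factor (a/d)² = 1.0587² = 1.120846.
Q̄ = (S₀/π) × 1.120846 × [bracket] = (1361/π) × 1.120846 × 0.983749 = 477.7 W/m².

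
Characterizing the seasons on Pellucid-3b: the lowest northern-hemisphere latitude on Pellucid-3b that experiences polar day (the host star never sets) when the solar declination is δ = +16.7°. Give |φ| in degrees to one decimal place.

Polar day requires cos H₀ = −tan φ tan δ ≤ −1, i.e. tan φ tan δ ≥ 1.
The boundary is |tan φ| · |tan δ| = 1, so |φ| = 90° − |δ| = 90° − 16.7° = 73.3° in the northern hemisphere.

|φ| = 73.3°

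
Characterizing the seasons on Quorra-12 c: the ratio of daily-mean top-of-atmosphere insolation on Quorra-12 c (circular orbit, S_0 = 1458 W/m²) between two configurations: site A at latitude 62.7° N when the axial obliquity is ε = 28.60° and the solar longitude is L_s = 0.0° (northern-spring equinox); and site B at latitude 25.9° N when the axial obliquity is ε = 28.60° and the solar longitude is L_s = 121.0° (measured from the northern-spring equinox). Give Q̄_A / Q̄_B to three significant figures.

Q̄_A / Q̄_B ≈ 0.409

— Configuration A (ϕ=+62.7°):
Solar declination: sin δ = sin ε · sin L_s = sin 28.60° × sin 0.0° = 0.00000, so δ = +0.000°.
cos h₀ = −tan(+62.7°) tan(+0.000°) = -0.0000, h₀ = 1.5708 rad.
Bracket: h₀ sin ϕ sin δ + cos ϕ cos δ sin h₀ = 1.5708×0.88862×0.00000 + 0.45865×1.00000×1.00000 = 0.000000 + 0.458650 = 0.458650.
Q̄ = (S_0/π) × [bracket] = (1458/π) × 0.458650 = 212.86 W/m².
— Configuration B (ϕ=+25.9°):
Solar declination: sin δ = sin ε · sin L_s = sin 28.60° × sin 121.0° = 0.41032, so δ = +24.225°.
cos h₀ = −tan(+25.9°) tan(+24.225°) = -0.2185, h₀ = 1.7911 rad.
Bracket: h₀ sin ϕ sin δ + cos ϕ cos δ sin h₀ = 1.7911×0.43680×0.41032 + 0.89956×0.91194×0.97584 = 0.321015 + 0.800525 = 1.121540.
Q̄ = (S_0/π) × [bracket] = (1458/π) × 1.121540 = 520.50 W/m².
Ratio Q̄_A / Q̄_B = 212.86 / 520.50 = 0.4090.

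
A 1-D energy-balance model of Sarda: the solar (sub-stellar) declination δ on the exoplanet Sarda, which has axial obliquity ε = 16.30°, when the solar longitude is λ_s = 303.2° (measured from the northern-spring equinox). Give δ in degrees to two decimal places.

δ = -13.58°

sin δ = sin ε · sin λ_s = sin 16.30° × sin 303.2° = -0.234852.
δ = arcsin(-0.234852) = -13.58°.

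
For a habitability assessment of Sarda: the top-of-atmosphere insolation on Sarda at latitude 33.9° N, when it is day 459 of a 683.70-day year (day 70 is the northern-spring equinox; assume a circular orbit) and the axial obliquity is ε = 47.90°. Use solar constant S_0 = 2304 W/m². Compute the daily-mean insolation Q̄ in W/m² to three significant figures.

Q̄ ≈ 392 W/m²

Solar longitude: L_s = 360° × (459 − 70)/683.70 = 204.827°.
sin δ = sin 47.90° × sin 204.827° = -0.31154, so δ = -18.152°.
cos h₀ = −tan(+33.9°) tan(-18.152°) = 0.2203, h₀ = 1.3487 rad.
Bracket: h₀ sin ϕ sin δ + cos ϕ cos δ sin h₀ = 1.3487×0.55775×-0.31154 + 0.83001×0.95023×0.97543 = -0.234352 + 0.769322 = 0.534970.
Q̄ = (S_0/π) × [bracket] = (2304/π) × 0.534970 = 392.3 W/m².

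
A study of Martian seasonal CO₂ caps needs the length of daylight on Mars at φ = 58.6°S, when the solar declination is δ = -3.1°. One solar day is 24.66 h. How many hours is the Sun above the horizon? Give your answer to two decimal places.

cos H₀ = −tan φ · tan δ = −tan(-58.6°) × tan(-3.100°) = -0.0887, so H₀ = 1.6596 rad = 95.09°.
Daylight = 2H₀/(2π) × 24.66 h = (1.6596/π) × 24.66 = 13.03 h.

13.03 h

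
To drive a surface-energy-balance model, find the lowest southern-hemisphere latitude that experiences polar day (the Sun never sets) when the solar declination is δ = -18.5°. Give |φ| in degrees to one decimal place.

|φ| = 71.5°

Polar day requires cos H₀ = −tan φ tan δ ≤ −1, i.e. tan φ tan δ ≥ 1.
The boundary is |tan φ| · |tan δ| = 1, so |φ| = 90° − |δ| = 90° − 18.5° = 71.5° in the southern hemisphere.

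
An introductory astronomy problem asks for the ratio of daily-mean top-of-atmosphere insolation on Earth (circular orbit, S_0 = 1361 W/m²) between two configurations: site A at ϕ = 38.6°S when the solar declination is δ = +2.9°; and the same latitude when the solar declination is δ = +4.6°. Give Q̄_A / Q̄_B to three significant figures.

— Configuration A (ϕ=-38.6°):
cos h₀ = −tan(-38.6°) tan(+2.900°) = 0.0404, h₀ = 1.5303 rad.
Bracket: h₀ sin ϕ sin δ + cos ϕ cos δ sin h₀ = 1.5303×-0.62388×0.05059 + 0.78152×0.99872×0.99918 = -0.048299 + 0.779880 = 0.731581.
Q̄ = (S_0/π) × [bracket] = (1361/π) × 0.731581 = 316.94 W/m².
— Configuration B (ϕ=-38.6°):
cos h₀ = −tan(-38.6°) tan(+4.600°) = 0.0642, h₀ = 1.5065 rad.
Bracket: h₀ sin ϕ sin δ + cos ϕ cos δ sin h₀ = 1.5065×-0.62388×0.08020 + 0.78152×0.99678×0.99794 = -0.075378 + 0.777399 = 0.702021.
Q̄ = (S_0/π) × [bracket] = (1361/π) × 0.702021 = 304.13 W/m².
Ratio Q̄_A / Q̄_B = 316.94 / 304.13 = 1.042.

Q̄_A / Q̄_B ≈ 1.04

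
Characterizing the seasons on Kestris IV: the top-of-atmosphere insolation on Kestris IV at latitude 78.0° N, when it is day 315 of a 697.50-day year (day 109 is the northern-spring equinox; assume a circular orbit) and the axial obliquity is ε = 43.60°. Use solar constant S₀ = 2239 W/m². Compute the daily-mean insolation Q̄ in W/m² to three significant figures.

Solar longitude: λ_s = 360° × (315 − 109)/697.50 = 106.323°.
sin δ = sin 43.60° × sin 106.323° = 0.66182, so δ = +41.439°.
cos H₀ = −tan(+78.0°) tan(+41.439°) = -4.1534 ≤ −1 ⇒ polar day, H₀ = π.
Bracket: H₀ sin φ sin δ + cos φ cos δ sin H₀ = 3.1416×0.97815×0.66182 + 0.20791×0.74966×0.00000 = 2.033744 + 0.000000 = 2.033744.
Q̄ = (S₀/π) × [bracket] = (2239/π) × 2.033744 = 1449 W/m².

Q̄ ≈ 1.45e+03 W/m²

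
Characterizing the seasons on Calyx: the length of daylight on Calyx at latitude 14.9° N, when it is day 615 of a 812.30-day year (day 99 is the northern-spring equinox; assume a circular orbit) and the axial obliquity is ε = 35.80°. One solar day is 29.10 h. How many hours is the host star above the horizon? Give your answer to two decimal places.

Solar longitude: λ_s = 360° × (615 − 99)/812.30 = 228.684°.
sin δ = sin 35.80° × sin 228.684° = -0.43935, so δ = -26.062°.
cos H₀ = −tan φ · tan δ = −tan(+14.9°) × tan(-26.062°) = 0.1301, so H₀ = 1.4403 rad = 82.52°.
Daylight = 2H₀/(2π) × 29.10 h = (1.4403/π) × 29.10 = 13.34 h.

13.34 h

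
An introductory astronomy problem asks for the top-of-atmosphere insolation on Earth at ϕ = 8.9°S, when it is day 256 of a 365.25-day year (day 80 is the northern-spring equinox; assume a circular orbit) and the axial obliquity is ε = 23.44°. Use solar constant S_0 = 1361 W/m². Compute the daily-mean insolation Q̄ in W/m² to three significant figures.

Q̄ ≈ 423 W/m²

Solar longitude: L_s = 360° × (256 − 80)/365.25 = 173.470°.
sin δ = sin 23.44° × sin 173.470° = 0.04524, so δ = +2.593°.
cos h₀ = −tan(-8.9°) tan(+2.593°) = 0.0071, h₀ = 1.5637 rad.
Bracket: h₀ sin ϕ sin δ + cos ϕ cos δ sin h₀ = 1.5637×-0.15471×0.04524 + 0.98796×0.99898×0.99997 = -0.010944 + 0.986923 = 0.975979.
Q̄ = (S_0/π) × [bracket] = (1361/π) × 0.975979 = 422.8 W/m².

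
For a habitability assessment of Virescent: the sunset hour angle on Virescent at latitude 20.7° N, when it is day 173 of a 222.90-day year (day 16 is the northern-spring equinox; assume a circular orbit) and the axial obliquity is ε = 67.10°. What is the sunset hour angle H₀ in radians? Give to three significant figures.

H₀ = 0.777 rad

Solar longitude: λ_s = 360° × (173 − 16)/222.90 = 253.567°.
sin δ = sin 67.10° × sin 253.567° = -0.88355, so δ = -62.074°.
cos H₀ = −tan φ · tan δ = −tan(+20.7°) × tan(-62.074°) = 0.7129, so H₀ = 0.7772 rad = 44.53°.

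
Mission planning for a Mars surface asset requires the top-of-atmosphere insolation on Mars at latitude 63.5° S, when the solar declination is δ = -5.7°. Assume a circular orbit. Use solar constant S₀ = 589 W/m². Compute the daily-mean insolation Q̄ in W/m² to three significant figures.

cos H₀ = −tan(-63.5°) tan(-5.700°) = -0.2002, H₀ = 1.7724 rad.
Bracket: H₀ sin φ sin δ + cos φ cos δ sin H₀ = 1.7724×-0.89493×-0.09932 + 0.44620×0.99506×0.97976 = 0.157539 + 0.435009 = 0.592548.
Q̄ = (S₀/π) × [bracket] = (589/π) × 0.592548 = 111.1 W/m².

Q̄ ≈ 111 W/m²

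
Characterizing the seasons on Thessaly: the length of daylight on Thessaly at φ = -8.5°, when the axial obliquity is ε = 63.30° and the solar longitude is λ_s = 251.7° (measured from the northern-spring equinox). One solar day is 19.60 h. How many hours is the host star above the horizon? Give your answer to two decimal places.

Solar declination: sin δ = sin ε · sin λ_s = sin 63.30° × sin 251.7° = -0.84819, so δ = -58.015°.
cos H₀ = −tan φ · tan δ = −tan(-8.5°) × tan(-58.015°) = -0.2393, so H₀ = 1.8125 rad = 103.85°.
Daylight = 2H₀/(2π) × 19.60 h = (1.8125/π) × 19.60 = 11.31 h.

11.31 h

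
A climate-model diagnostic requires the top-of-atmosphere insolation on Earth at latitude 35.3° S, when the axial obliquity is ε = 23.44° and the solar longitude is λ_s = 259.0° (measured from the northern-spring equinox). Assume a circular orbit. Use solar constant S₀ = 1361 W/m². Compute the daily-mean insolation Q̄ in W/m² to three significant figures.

Q̄ ≈ 494 W/m²

Solar declination: sin δ = sin ε · sin λ_s = sin 23.44° × sin 259.0° = -0.39048, so δ = -22.984°.
cos H₀ = −tan(-35.3°) tan(-22.984°) = -0.3003, H₀ = 1.8758 rad.
Bracket: H₀ sin φ sin δ + cos φ cos δ sin H₀ = 1.8758×-0.57786×-0.39048 + 0.81614×0.92061×0.95384 = 0.423261 + 0.716664 = 1.139925.
Q̄ = (S₀/π) × [bracket] = (1361/π) × 1.139925 = 493.8 W/m².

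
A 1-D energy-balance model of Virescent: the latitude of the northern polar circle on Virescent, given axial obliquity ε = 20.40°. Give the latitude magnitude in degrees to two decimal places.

The polar circle is the lowest latitude that experiences at least one full rotation of continuous daylight at the northern-summer solstice; it lies at |ϕ| = 90° − ε = 90° − 20.40° = 69.60°.

69.60°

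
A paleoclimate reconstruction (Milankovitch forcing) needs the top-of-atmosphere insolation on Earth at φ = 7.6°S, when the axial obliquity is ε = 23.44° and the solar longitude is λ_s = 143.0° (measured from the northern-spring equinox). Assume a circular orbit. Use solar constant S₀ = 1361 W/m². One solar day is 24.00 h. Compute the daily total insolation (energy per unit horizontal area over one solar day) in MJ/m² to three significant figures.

34.2 MJ/m²

Solar declination: sin δ = sin ε · sin λ_s = sin 23.44° × sin 143.0° = 0.23940, so δ = +13.851°.
cos H₀ = −tan(-7.6°) tan(+13.851°) = 0.0329, H₀ = 1.5379 rad.
Bracket: H₀ sin φ sin δ + cos φ cos δ sin H₀ = 1.5379×-0.13226×0.23940 + 0.99122×0.97092×0.99946 = -0.048695 + 0.961876 = 0.913181.
Q̄ = (S₀/π) × [bracket] = (1361/π) × 0.913181 = 395.61 W/m².
Daily total = Q̄ × 24.00 h × 3600 s/h = 395.61 × 24.00 × 3600 / 10⁶ = 34.18 MJ/m².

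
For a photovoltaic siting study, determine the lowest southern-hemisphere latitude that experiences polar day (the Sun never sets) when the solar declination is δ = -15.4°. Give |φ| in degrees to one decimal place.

|φ| = 74.6°

Polar day requires cos H₀ = −tan φ tan δ ≤ −1, i.e. tan φ tan δ ≥ 1.
The boundary is |tan φ| · |tan δ| = 1, so |φ| = 90° − |δ| = 90° − 15.4° = 74.6° in the southern hemisphere.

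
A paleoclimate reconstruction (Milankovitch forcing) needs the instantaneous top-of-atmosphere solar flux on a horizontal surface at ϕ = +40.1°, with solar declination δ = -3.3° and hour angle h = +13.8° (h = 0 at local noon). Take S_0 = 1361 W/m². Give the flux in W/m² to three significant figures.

cos θ_z = sin ϕ sin δ + cos ϕ cos δ cos h = -0.037078 + 0.741610 = 0.704532.
Flux = S_0 · cos θ_z = 1361 × 0.704532 = 958.9 W/m².

959 W/m²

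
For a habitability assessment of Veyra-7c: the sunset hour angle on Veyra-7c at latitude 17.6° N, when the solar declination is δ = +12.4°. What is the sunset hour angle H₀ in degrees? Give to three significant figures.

cos H₀ = −tan φ · tan δ = −tan(+17.6°) × tan(+12.400°) = -0.0697, so H₀ = 1.6406 rad = 94.00°.

H₀ = 94.0°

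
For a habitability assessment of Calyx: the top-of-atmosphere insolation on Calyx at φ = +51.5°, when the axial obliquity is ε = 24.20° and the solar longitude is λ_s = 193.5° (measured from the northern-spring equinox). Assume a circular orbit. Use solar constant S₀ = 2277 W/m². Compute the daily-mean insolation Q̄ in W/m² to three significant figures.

Solar declination: sin δ = sin ε · sin λ_s = sin 24.20° × sin 193.5° = -0.09569, so δ = -5.491°.
cos H₀ = −tan(+51.5°) tan(-5.491°) = 0.1209, H₀ = 1.4496 rad.
Bracket: H₀ sin φ sin δ + cos φ cos δ sin H₀ = 1.4496×0.78261×-0.09569 + 0.62251×0.99541×0.99267 = -0.108558 + 0.615111 = 0.506553.
Q̄ = (S₀/π) × [bracket] = (2277/π) × 0.506553 = 367.1 W/m².

Q̄ ≈ 367 W/m²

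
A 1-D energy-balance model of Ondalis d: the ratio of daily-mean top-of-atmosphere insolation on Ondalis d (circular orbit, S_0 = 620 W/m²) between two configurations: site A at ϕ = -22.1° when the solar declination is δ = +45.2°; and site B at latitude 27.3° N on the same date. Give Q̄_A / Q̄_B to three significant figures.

— Configuration A (ϕ=-22.1°):
cos h₀ = −tan(-22.1°) tan(+45.200°) = 0.4089, h₀ = 1.1495 rad.
Bracket: h₀ sin ϕ sin δ + cos ϕ cos δ sin h₀ = 1.1495×-0.37622×0.70957 + 0.92653×0.70463×0.91258 = -0.306864 + 0.595788 = 0.288924.
Q̄ = (S_0/π) × [bracket] = (620/π) × 0.288924 = 57.020 W/m².
— Configuration B (ϕ=+27.3°):
cos h₀ = −tan(+27.3°) tan(+45.200°) = -0.5198, h₀ = 2.1174 rad.
Bracket: h₀ sin ϕ sin δ + cos ϕ cos δ sin h₀ = 2.1174×0.45865×0.70957 + 0.88862×0.70463×0.85432 = 0.689096 + 0.534931 = 1.224027.
Q̄ = (S_0/π) × [bracket] = (620/π) × 1.224027 = 241.56 W/m².
Ratio Q̄_A / Q̄_B = 57.020 / 241.56 = 0.2360.

Q̄_A / Q̄_B ≈ 0.236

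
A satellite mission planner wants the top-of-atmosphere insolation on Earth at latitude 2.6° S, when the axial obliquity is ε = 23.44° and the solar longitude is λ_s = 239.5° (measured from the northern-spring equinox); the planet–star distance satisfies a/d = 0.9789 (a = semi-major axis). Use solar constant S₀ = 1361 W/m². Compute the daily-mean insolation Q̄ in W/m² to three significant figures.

Q̄ ≈ 400 W/m²

Solar declination: sin δ = sin ε · sin λ_s = sin 23.44° × sin 239.5° = -0.34275, so δ = -20.044°.
cos H₀ = −tan(-2.6°) tan(-20.044°) = -0.0166, H₀ = 1.5874 rad.
Bracket: H₀ sin φ sin δ + cos φ cos δ sin H₀ = 1.5874×-0.04536×-0.34275 + 0.99897×0.93943×0.99986 = 0.024680 + 0.938331 = 0.963011.
Inverse-square distance factor (a/d)² = 0.9789² = 0.958245.
Q̄ = (S₀/π) × 0.958245 × [bracket] = (1361/π) × 0.958245 × 0.963011 = 399.8 W/m².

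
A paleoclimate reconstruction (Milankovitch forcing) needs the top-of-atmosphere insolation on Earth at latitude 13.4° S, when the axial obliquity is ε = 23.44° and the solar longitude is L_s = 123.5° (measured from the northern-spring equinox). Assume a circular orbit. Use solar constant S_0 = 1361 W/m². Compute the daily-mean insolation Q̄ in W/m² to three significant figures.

Solar declination: sin δ = sin ε · sin L_s = sin 23.44° × sin 123.5° = 0.33171, so δ = +19.373°.
cos h₀ = −tan(-13.4°) tan(+19.373°) = 0.0838, h₀ = 1.4869 rad.
Bracket: h₀ sin ϕ sin δ + cos ϕ cos δ sin h₀ = 1.4869×-0.23175×0.33171 + 0.97278×0.94338×0.99649 = -0.114304 + 0.914480 = 0.800176.
Q̄ = (S_0/π) × [bracket] = (1361/π) × 0.800176 = 346.7 W/m².

Q̄ ≈ 347 W/m²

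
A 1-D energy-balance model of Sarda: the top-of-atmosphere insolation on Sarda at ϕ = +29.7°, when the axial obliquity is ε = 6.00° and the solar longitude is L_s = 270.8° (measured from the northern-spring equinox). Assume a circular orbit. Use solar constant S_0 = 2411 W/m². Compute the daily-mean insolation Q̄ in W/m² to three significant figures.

Solar declination: sin δ = sin ε · sin L_s = sin 6.00° × sin 270.8° = -0.10452, so δ = -5.999°.
cos h₀ = −tan(+29.7°) tan(-5.999°) = 0.0599, h₀ = 1.5108 rad.
Bracket: h₀ sin ϕ sin δ + cos ϕ cos δ sin h₀ = 1.5108×0.49546×-0.10452 + 0.86863×0.99452×0.99820 = -0.078238 + 0.862315 = 0.784077.
Q̄ = (S_0/π) × [bracket] = (2411/π) × 0.784077 = 601.7 W/m².

Q̄ ≈ 602 W/m²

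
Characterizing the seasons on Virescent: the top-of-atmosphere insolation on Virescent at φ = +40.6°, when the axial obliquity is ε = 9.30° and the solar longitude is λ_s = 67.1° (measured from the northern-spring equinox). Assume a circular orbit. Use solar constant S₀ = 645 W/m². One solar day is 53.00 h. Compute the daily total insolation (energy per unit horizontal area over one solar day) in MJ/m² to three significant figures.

Solar declination: sin δ = sin ε · sin λ_s = sin 9.30° × sin 67.1° = 0.14887, so δ = +8.561°.
cos H₀ = −tan(+40.6°) tan(+8.561°) = -0.1290, H₀ = 1.7002 rad.
Bracket: H₀ sin φ sin δ + cos φ cos δ sin H₀ = 1.7002×0.65077×0.14887 + 0.75927×0.98886×0.99164 = 0.164716 + 0.744535 = 0.909251.
Q̄ = (S₀/π) × [bracket] = (645/π) × 0.909251 = 186.68 W/m².
Daily total = Q̄ × 53.00 h × 3600 s/h = 186.68 × 53.00 × 3600 / 10⁶ = 35.62 MJ/m².

35.6 MJ/m²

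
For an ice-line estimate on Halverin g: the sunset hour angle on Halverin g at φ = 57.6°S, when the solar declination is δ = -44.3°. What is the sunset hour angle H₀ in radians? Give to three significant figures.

H₀ = 3.14 rad

Sunrise equation: cos H₀ = −tan φ · tan δ = -1.5377 ≤ −1, so the host star never sets (polar day) and H₀ = π.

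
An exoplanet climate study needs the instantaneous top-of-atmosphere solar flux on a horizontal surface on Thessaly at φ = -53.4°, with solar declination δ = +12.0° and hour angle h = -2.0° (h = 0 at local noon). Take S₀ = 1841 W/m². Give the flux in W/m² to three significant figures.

766 W/m²

cos θ_z = sin φ sin δ + cos φ cos δ cos h = -0.166915 + 0.582841 = 0.415926.
Flux = S₀ · cos θ_z = 1841 × 0.415926 = 765.7 W/m².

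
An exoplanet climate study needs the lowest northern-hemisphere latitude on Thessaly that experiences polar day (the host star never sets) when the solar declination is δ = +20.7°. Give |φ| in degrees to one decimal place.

Polar day requires cos H₀ = −tan φ tan δ ≤ −1, i.e. tan φ tan δ ≥ 1.
The boundary is |tan φ| · |tan δ| = 1, so |φ| = 90° − |δ| = 90° − 20.7° = 69.3° in the northern hemisphere.

|φ| = 69.3°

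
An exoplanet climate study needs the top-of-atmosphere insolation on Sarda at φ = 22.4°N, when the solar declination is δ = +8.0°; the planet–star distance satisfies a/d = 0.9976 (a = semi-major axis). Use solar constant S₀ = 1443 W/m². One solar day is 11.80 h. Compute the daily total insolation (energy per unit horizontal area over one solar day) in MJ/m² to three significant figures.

cos H₀ = −tan(+22.4°) tan(+8.000°) = -0.0579, H₀ = 1.6288 rad.
Bracket: H₀ sin φ sin δ + cos φ cos δ sin H₀ = 1.6288×0.38107×0.13917 + 0.92455×0.99027×0.99832 = 0.086381 + 0.914016 = 1.000397.
Inverse-square distance factor (a/d)² = 0.9976² = 0.995206.
Q̄ = (S₀/π) × 0.995206 × [bracket] = (1443/π) × 0.995206 × 1.000397 = 457.30 W/m².
Daily total = Q̄ × 11.80 h × 3600 s/h = 457.30 × 11.80 × 3600 / 10⁶ = 19.43 MJ/m².

19.4 MJ/m²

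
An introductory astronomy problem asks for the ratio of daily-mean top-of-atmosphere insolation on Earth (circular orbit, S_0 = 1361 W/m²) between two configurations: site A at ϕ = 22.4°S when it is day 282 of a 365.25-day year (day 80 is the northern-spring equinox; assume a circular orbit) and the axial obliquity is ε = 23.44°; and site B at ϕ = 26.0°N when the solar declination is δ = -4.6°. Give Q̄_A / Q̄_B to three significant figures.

— Configuration A (ϕ=-22.4°):
Solar longitude: L_s = 360° × (282 − 80)/365.25 = 199.097°.
sin δ = sin 23.44° × sin 199.097° = -0.13014, so δ = -7.478°.
cos h₀ = −tan(-22.4°) tan(-7.478°) = -0.0541, h₀ = 1.6249 rad.
Bracket: h₀ sin ϕ sin δ + cos ϕ cos δ sin h₀ = 1.6249×-0.38107×-0.13014 + 0.92455×0.99150×0.99854 = 0.080583 + 0.915353 = 0.995936.
Q̄ = (S_0/π) × [bracket] = (1361/π) × 0.995936 = 431.46 W/m².
— Configuration B (ϕ=+26.0°):
cos h₀ = −tan(+26.0°) tan(-4.600°) = 0.0392, h₀ = 1.5315 rad.
Bracket: h₀ sin ϕ sin δ + cos ϕ cos δ sin h₀ = 1.5315×0.43837×-0.08020 + 0.89879×0.99678×0.99923 = -0.053843 + 0.895206 = 0.841363.
Q̄ = (S_0/π) × [bracket] = (1361/π) × 0.841363 = 364.50 W/m².
Ratio Q̄_A / Q̄_B = 431.46 / 364.50 = 1.184.

Q̄_A / Q̄_B ≈ 1.18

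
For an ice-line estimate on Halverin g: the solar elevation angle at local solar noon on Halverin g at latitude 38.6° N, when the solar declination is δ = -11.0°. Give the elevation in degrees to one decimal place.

At local noon the hour angle is zero, so the zenith angle equals |φ − δ| = |+38.6° − (-11.000°)| = 49.600°.
Elevation = 90° − 49.600° = 40.4°.

40.4°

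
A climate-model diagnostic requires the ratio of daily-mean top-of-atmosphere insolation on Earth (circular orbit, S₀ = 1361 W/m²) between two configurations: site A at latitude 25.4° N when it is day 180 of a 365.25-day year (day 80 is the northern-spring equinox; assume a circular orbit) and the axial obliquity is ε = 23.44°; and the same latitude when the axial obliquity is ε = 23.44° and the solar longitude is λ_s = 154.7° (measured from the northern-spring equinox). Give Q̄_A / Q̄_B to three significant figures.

Q̄_A / Q̄_B ≈ 1.10

— Configuration A (φ=+25.4°):
Solar longitude: λ_s = 360° × (180 − 80)/365.25 = 98.563°.
sin δ = sin 23.44° × sin 98.563° = 0.39335, so δ = +23.163°.
cos H₀ = −tan(+25.4°) tan(+23.163°) = -0.2032, H₀ = 1.7754 rad.
Bracket: H₀ sin φ sin δ + cos φ cos δ sin H₀ = 1.7754×0.42894×0.39335 + 0.90334×0.91939×0.97915 = 0.299552 + 0.813205 = 1.112757.
Q̄ = (S₀/π) × [bracket] = (1361/π) × 1.112757 = 482.07 W/m².
— Configuration B (φ=+25.4°):
Solar declination: sin δ = sin ε · sin λ_s = sin 23.44° × sin 154.7° = 0.17000, so δ = +9.788°.
cos H₀ = −tan(+25.4°) tan(+9.788°) = -0.0819, H₀ = 1.6528 rad.
Bracket: H₀ sin φ sin δ + cos φ cos δ sin H₀ = 1.6528×0.42894×0.17000 + 0.90334×0.98544×0.99664 = 0.120522 + 0.887196 = 1.007718.
Q̄ = (S₀/π) × [bracket] = (1361/π) × 1.007718 = 436.56 W/m².
Ratio Q̄_A / Q̄_B = 482.07 / 436.56 = 1.104.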